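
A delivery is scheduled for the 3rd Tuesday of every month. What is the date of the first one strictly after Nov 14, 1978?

Nov 1978 starts on a Wednesday; its first Tuesday is the 7th, so the 3rd Tuesday is the 21st — Nov 21, 1978.
Nov 21, 1978 is after Nov 14, 1978, so that is the next one.

Nov 21, 1978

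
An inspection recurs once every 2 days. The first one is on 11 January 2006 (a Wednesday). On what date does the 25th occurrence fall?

28 February 2006

The 25th occurrence is 24 intervals after the first: 24 × 2 = 48 days after 11 January 2006.
January has 31 days — 20 days to the end of January leaves 28.
28 days into February → 28 February 2006.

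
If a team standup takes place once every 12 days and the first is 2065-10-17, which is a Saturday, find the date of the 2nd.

The 2nd occurrence is 1 interval after the first: 1 × 12 = 12 days after 2065-10-17.
12 days later is 2065-10-29.

2065-10-29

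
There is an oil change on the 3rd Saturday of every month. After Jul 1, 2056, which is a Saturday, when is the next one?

Jul 15, 2056

Jul 2056 starts on a Saturday; its first Saturday is the 1st, so the 3rd Saturday is the 15th — Jul 15, 2056.
Jul 15, 2056 is after Jul 1, 2056, so that is the next one.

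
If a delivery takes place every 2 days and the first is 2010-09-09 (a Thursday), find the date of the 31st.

2010-11-08

The 31st occurrence is 30 intervals after the first: 30 × 2 = 60 days after 2010-09-09.
September has 30 days — 21 days to the end of September leaves 39.
October has 31 days (8 left).
8 days into November → 2010-11-08.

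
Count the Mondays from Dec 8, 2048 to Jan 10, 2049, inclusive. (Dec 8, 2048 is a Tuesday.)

4

Dec 8, 2048 is a Tuesday; the first Monday on or after it is Dec 14, 2048 (6 days later).
From Dec 14, 2048 to Jan 10, 2049: 17 + 10 = 27 days (rest of Dec, Jan).
27 ÷ 7 = 3 full weeks with remainder 6, so 3 more Mondays after the first → 4.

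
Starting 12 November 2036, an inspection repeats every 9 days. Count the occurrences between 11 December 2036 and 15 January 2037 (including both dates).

Occurrences land 9·i days after 12 November 2036 for i = 0, 1, 2, …
11 December 2036 is 29 days after the start; 29 ÷ 9 = 3 remainder 2; since the remainder is 2, round up to i = 4. First occurrence in the window: #5 on 18 December 2036 (4×9 = 36 days in).
15 January 2037 is 64 days after the start; 64 ÷ 9 = 7 remainder 1. Last occurrence in the window: #8 on 14 January 2037.
Occurrences #5 through #8: 4 in total.

4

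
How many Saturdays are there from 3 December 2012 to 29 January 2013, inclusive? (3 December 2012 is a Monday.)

8

3 December 2012 is a Monday; the first Saturday on or after it is 8 December 2012 (5 days later).
From 8 December 2012 to 29 January 2013: 23 + 29 = 52 days (rest of December, January).
52 ÷ 7 = 7 full weeks with remainder 3, so 7 more Saturdays after the first → 8.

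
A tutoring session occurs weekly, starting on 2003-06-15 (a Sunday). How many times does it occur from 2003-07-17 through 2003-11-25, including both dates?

Occurrences land 7·i days after 2003-06-15 for i = 0, 1, 2, …
2003-07-17 is 32 days after the start; 32 ÷ 7 = 4 remainder 4; since the remainder is 4, round up to i = 5. First occurrence in the window: #6 on 2003-07-20 (5×7 = 35 days in).
2003-11-25 is 163 days after the start; 163 ÷ 7 = 23 remainder 2. Last occurrence in the window: #24 on 2003-11-23.
Occurrences #6 through #24: 19 in total.

19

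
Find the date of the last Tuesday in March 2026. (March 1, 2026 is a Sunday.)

March 2026 begins on a Sunday, so the first Tuesday is March 3 (2 days later).
March 2026 has 31 days. Adding weeks: 3, 10, 17, 24, 31 — the last one ≤ 31 is the 31st.

2026-03-31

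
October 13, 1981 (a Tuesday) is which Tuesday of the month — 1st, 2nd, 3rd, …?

Day 13 falls in week ⌈13/7⌉ of the month.
Days 1–7 hold the 1st Tuesday, 8–14 the 2nd, 15–21 the 3rd, 22–28 the 4th, 29–31 the 5th.
13 is in the range for the 2nd.

2nd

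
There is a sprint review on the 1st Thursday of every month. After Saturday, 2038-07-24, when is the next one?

2038-08-05

July 2038 starts on a Thursday, so its 1st Thursday is 2038-07-01.
That is not after 2038-07-24, so look at August 2038.
August 2038 starts on a Sunday, so its 1st Thursday is 2038-08-05 (4 days in).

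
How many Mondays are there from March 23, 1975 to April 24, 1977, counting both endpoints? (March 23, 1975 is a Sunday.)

March 23, 1975 is a Sunday; the first Monday on or after it is March 24, 1975 (1 day later).
From March 24, 1975 to April 24, 1977: 282 + 366 + 114 = 762 days (rest of 1975, 1976, to April 24, 1977 in 1977).
762 ÷ 7 = 108 full weeks with remainder 6, so 108 more Mondays after the first → 109.

109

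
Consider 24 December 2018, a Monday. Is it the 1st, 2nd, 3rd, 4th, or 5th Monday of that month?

4th

Day 24 falls in week ⌈24/7⌉ of the month.
Days 1–7 hold the 1st Monday, 8–14 the 2nd, 15–21 the 3rd, 22–28 the 4th, 29–31 the 5th.
24 is in the range for the 4th.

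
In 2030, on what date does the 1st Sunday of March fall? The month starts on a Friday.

March 3, 2030

March 2030 begins on a Friday, so the first Sunday is March 3 (2 days later).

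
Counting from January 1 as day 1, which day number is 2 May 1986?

122

Days in months before May: 31 + 28 + 31 + 30 = 120.
Plus 2 days into May → day 122.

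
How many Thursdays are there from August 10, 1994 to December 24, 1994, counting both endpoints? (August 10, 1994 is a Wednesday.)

20

August 10, 1994 is a Wednesday; the first Thursday on or after it is August 11, 1994 (1 day later).
From August 11, 1994 to December 24, 1994: 20 + 30 + 31 + 30 + 24 = 135 days (rest of August, September, October, November, December).
135 ÷ 7 = 19 full weeks with remainder 2, so 19 more Thursdays after the first → 20.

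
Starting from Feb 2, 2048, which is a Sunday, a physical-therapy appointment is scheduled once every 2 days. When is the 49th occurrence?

May 8, 2048

The 49th occurrence is 48 intervals after the first: 48 × 2 = 96 days after Feb 2, 2048.
Feb has 29 days — 27 days to the end of Feb leaves 69.
Mar has 31 days (38 left).
Apr has 30 days (8 left).
8 days into May → May 8, 2048.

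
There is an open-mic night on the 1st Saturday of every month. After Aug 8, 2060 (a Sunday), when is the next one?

Aug 2060 starts on a Sunday, so its 1st Saturday is Aug 7, 2060 (6 days in).
That is not after Aug 8, 2060, so look at Sep 2060.
Sep 2060 starts on a Wednesday, so its 1st Saturday is Sep 4, 2060 (3 days in).

Sep 4, 2060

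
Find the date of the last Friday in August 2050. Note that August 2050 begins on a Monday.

August 2050 begins on a Monday, so the first Friday is August 5 (4 days later).
August 2050 has 31 days. Adding weeks: 5, 12, 19, 26 — the last one ≤ 31 is the 26th.

August 26, 2050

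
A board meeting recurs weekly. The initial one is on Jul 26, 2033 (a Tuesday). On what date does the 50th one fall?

Jul 4, 2034

The 50th occurrence is 49 intervals after the first: 49 × 7 = 343 days after Jul 26, 2033.
Jul has 31 days — 5 days to the end of Jul leaves 338.
Aug has 31 days (307 left).
Sep has 30 days (277 left).
Oct has 31 days (246 left).
Nov has 30 days (216 left).
Dec has 31 days (185 left).
Jan has 31 days (154 left).
Feb has 28 days (126 left).
Mar has 31 days (95 left).
Apr has 30 days (65 left).
May has 31 days (34 left).
Jun has 30 days (4 left).
4 days into Jul → Jul 4, 2034.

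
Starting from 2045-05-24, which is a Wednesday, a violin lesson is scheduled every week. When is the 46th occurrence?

The 46th occurrence is 45 intervals after the first: 45 × 7 = 315 days after 2045-05-24.
May has 31 days — 7 days to the end of May leaves 308.
June has 30 days (278 left).
July has 31 days (247 left).
August has 31 days (216 left).
September has 30 days (186 left).
October has 31 days (155 left).
November has 30 days (125 left).
December has 31 days (94 left).
January has 31 days (63 left).
February has 28 days (35 left).
March has 31 days (4 left).
4 days into April → 2046-04-04.

2046-04-04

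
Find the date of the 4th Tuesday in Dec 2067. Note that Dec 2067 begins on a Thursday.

Dec 27, 2067

Dec 2067 begins on a Thursday, so the first Tuesday is Dec 6 (5 days later).
The 4th Tuesday is 3 weeks later: 6 + 21 = 27.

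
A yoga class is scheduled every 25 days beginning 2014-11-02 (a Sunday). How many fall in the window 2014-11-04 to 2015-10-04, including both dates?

13

Occurrences land 25·i days after 2014-11-02 for i = 0, 1, 2, …
2014-11-04 is 2 days after the start; 2 ÷ 25 = 0 remainder 2; since the remainder is 2, round up to i = 1. First occurrence in the window: #2 on 2014-11-27 (1×25 = 25 days in).
2015-10-04 is 336 days after the start; 336 ÷ 25 = 13 remainder 11. Last occurrence in the window: #14 on 2015-09-23.
Occurrences #2 through #14: 13 in total.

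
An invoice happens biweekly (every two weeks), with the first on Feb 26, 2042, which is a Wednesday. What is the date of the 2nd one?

The 2nd occurrence is 1 interval after the first: 1 × 14 = 14 days after Feb 26, 2042.
Feb has 28 days — 2 days to the end of Feb leaves 12.
12 days into Mar → Mar 12, 2042.

Mar 12, 2042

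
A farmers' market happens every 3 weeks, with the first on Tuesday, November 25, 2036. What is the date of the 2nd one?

The 2nd occurrence is 1 interval after the first: 1 × 21 = 21 days after November 25, 2036.
November has 30 days — 5 days to the end of November leaves 16.
16 days into December → December 16, 2036.

December 16, 2036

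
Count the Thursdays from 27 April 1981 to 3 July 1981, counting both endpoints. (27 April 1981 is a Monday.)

27 April 1981 is a Monday; the first Thursday on or after it is 30 April 1981 (3 days later).
From 30 April 1981 to 3 July 1981: 0 + 31 + 30 + 3 = 64 days (rest of April, May, June, July).
64 ÷ 7 = 9 full weeks with remainder 1, so 9 more Thursdays after the first → 10.

10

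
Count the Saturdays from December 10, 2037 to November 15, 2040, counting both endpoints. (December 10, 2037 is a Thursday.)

153

December 10, 2037 is a Thursday; the first Saturday on or after it is December 12, 2037 (2 days later).
From December 12, 2037 to November 15, 2040: 19 + 365 + 365 + 320 = 1069 days (rest of 2037, 2038, 2039, to November 15, 2040 in 2040).
1069 ÷ 7 = 152 full weeks with remainder 5, so 152 more Saturdays after the first → 153.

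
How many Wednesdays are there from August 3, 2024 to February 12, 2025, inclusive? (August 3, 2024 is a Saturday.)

28

August 3, 2024 is a Saturday; the first Wednesday on or after it is August 7, 2024 (4 days later).
From August 7, 2024 to February 12, 2025: 24 + 30 + 31 + 30 + 31 + 31 + 12 = 189 days (rest of August, September, October, November, December, January, February).
189 ÷ 7 = 27 full weeks with remainder 0, so 27 more Wednesdays after the first → 28.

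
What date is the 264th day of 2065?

January has 31 days (264 − 31 = 233 remain).
February has 28 days (233 − 28 = 205 remain).
March has 31 days (205 − 31 = 174 remain).
April has 30 days (174 − 30 = 144 remain).
May has 31 days (144 − 31 = 113 remain).
June has 30 days (113 − 30 = 83 remain).
July has 31 days (83 − 31 = 52 remain).
August has 31 days (52 − 31 = 21 remain).
21 into September → September 21.

2065-09-21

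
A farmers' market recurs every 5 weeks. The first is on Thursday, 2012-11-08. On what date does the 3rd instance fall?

2013-01-17

The 3rd occurrence is 2 intervals after the first: 2 × 35 = 70 days after 2012-11-08.
November has 30 days — 22 days to the end of November leaves 48.
December has 31 days (17 left).
17 days into January → 2013-01-17.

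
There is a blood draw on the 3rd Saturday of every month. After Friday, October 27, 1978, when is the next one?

November 18, 1978

October 1978 starts on a Sunday; its first Saturday is the 7th, so the 3rd Saturday is the 21st — October 21, 1978.
That is not after October 27, 1978, so look at November 1978.
November 1978 starts on a Wednesday; its first Saturday is the 4th, so the 3rd Saturday is the 18th — November 18, 1978.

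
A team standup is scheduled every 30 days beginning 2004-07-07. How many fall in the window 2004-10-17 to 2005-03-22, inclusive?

5

Occurrences land 30·i days after 2004-07-07 for i = 0, 1, 2, …
2004-10-17 is 102 days after the start; 102 ÷ 30 = 3 remainder 12; since the remainder is 12, round up to i = 4. First occurrence in the window: #5 on 2004-11-04 (4×30 = 120 days in).
2005-03-22 is 258 days after the start; 258 ÷ 30 = 8 remainder 18. Last occurrence in the window: #9 on 2005-03-04.
Occurrences #5 through #9: 5 in total.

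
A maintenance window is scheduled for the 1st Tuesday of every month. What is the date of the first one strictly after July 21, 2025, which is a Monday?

August 5, 2025

July 2025 starts on a Tuesday, so its 1st Tuesday is July 1, 2025.
That is not after July 21, 2025, so look at August 2025.
August 2025 starts on a Friday, so its 1st Tuesday is August 5, 2025 (4 days in).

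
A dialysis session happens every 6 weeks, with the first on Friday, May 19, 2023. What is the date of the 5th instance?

November 3, 2023

The 5th occurrence is 4 intervals after the first: 4 × 42 = 168 days after May 19, 2023.
May has 31 days — 12 days to the end of May leaves 156.
June has 30 days (126 left).
July has 31 days (95 left).
August has 31 days (64 left).
September has 30 days (34 left).
October has 31 days (3 left).
3 days into November → November 3, 2023.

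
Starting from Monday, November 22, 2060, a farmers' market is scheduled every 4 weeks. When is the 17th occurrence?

February 13, 2062

The 17th occurrence is 16 intervals after the first: 16 × 28 = 448 days after November 22, 2060.
November has 30 days — 8 days to the end of November leaves 440.
From end of November to end of 2060 is 31 days (409 left).
2061 has 365 days (44 left).
January has 31 days (13 left).
13 days into February → February 13, 2062.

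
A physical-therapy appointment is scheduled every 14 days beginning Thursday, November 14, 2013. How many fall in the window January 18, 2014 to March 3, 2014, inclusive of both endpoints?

Occurrences land 14·i days after November 14, 2013 for i = 0, 1, 2, …
January 18, 2014 is 65 days after the start; 65 ÷ 14 = 4 remainder 9; since the remainder is 9, round up to i = 5. First occurrence in the window: #6 on January 23, 2014 (5×14 = 70 days in).
March 3, 2014 is 109 days after the start; 109 ÷ 14 = 7 remainder 11. Last occurrence in the window: #8 on February 20, 2014.
Occurrences #6 through #8: 3 in total.

3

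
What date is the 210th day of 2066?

Jan has 31 days (210 − 31 = 179 remain).
Feb has 28 days (179 − 28 = 151 remain).
Mar has 31 days (151 − 31 = 120 remain).
Apr has 30 days (120 − 30 = 90 remain).
May has 31 days (90 − 31 = 59 remain).
Jun has 30 days (59 − 30 = 29 remain).
29 into Jul → Jul 29.

Jul 29, 2066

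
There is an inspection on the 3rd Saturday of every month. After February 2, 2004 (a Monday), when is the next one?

February 2004 starts on a Sunday; its first Saturday is the 7th, so the 3rd Saturday is the 21st — February 21, 2004.
February 21, 2004 is after February 2, 2004, so that is the next one.

February 21, 2004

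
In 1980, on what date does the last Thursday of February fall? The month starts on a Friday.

February 1980 begins on a Friday, so the first Thursday is February 7 (6 days later).
February 1980 has 29 days. Adding weeks: 7, 14, 21, 28 — the last one ≤ 29 is the 28th.

28 February 1980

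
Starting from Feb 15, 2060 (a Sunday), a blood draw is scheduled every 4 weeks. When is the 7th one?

The 7th occurrence is 6 intervals after the first: 6 × 28 = 168 days after Feb 15, 2060.
Feb has 29 days — 14 days to the end of Feb leaves 154.
Mar has 31 days (123 left).
Apr has 30 days (93 left).
May has 31 days (62 left).
Jun has 30 days (32 left).
Jul has 31 days (1 left).
1 day into Aug → Aug 1, 2060.

Aug 1, 2060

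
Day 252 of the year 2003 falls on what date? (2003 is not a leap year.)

Jan has 31 days (252 − 31 = 221 remain).
Feb has 28 days (221 − 28 = 193 remain).
Mar has 31 days (193 − 31 = 162 remain).
Apr has 30 days (162 − 30 = 132 remain).
May has 31 days (132 − 31 = 101 remain).
Jun has 30 days (101 − 30 = 71 remain).
Jul has 31 days (71 − 31 = 40 remain).
Aug has 31 days (40 − 31 = 9 remain).
9 into Sep → Sep 9.

Sep 9, 2003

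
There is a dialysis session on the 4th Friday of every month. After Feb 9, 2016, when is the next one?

Feb 26, 2016

Feb 2016 starts on a Monday; its first Friday is the 5th, so the 4th Friday is the 26th — Feb 26, 2016.
Feb 26, 2016 is after Feb 9, 2016, so that is the next one.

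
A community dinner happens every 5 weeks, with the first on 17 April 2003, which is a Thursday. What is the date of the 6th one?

9 October 2003

The 6th occurrence is 5 intervals after the first: 5 × 35 = 175 days after 17 April 2003.
April has 30 days — 13 days to the end of April leaves 162.
May has 31 days (131 left).
June has 30 days (101 left).
July has 31 days (70 left).
August has 31 days (39 left).
September has 30 days (9 left).
9 days into October → 9 October 2003.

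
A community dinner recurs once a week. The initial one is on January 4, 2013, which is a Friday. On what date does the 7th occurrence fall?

The 7th occurrence is 6 intervals after the first: 6 × 7 = 42 days after January 4, 2013.
January has 31 days — 27 days to the end of January leaves 15.
15 days into February → February 15, 2013.

February 15, 2013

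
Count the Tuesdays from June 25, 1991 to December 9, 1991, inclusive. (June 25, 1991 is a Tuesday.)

24

June 25, 1991 is a Tuesday; the first Tuesday on or after it is June 25, 1991.
From June 25, 1991 to December 9, 1991: 5 + 31 + 31 + 30 + 31 + 30 + 9 = 167 days (rest of June, July, August, September, October, November, December).
167 ÷ 7 = 23 full weeks with remainder 6, so 23 more Tuesdays after the first → 24.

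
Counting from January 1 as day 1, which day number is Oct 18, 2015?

291

Days in months before Oct: 31 + 28 + 31 + 30 + 31 + 30 + 31 + 31 + 30 = 273.
Plus 18 days into Oct → day 291.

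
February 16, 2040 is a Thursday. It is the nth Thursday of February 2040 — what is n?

Day 16 falls in week ⌈16/7⌉ of the month.
Days 1–7 hold the 1st Thursday, 8–14 the 2nd, 15–21 the 3rd, 22–28 the 4th, 29–31 the 5th.
16 is in the range for the 3rd.

3rd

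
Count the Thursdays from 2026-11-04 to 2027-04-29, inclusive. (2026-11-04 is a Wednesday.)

26

2026-11-04 is a Wednesday; the first Thursday on or after it is 2026-11-05 (1 day later).
From 2026-11-05 to 2027-04-29: 25 + 31 + 31 + 28 + 31 + 29 = 175 days (rest of November, December, January, February, March, April).
175 ÷ 7 = 25 full weeks with remainder 0, so 25 more Thursdays after the first → 26.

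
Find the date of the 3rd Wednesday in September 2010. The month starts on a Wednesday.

2010-09-15

September 2010 begins on a Wednesday, so the first Wednesday is September 1.
The 3rd Wednesday is 2 weeks later: 1 + 14 = 15.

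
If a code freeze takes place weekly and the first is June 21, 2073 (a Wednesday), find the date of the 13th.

The 13th occurrence is 12 intervals after the first: 12 × 7 = 84 days after June 21, 2073.
June has 30 days — 9 days to the end of June leaves 75.
July has 31 days (44 left).
August has 31 days (13 left).
13 days into September → September 13, 2073.

September 13, 2073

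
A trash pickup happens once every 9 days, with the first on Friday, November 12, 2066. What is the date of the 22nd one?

The 22nd occurrence is 21 intervals after the first: 21 × 9 = 189 days after November 12, 2066.
November has 30 days — 18 days to the end of November leaves 171.
December has 31 days (140 left).
January has 31 days (109 left).
February has 28 days (81 left).
March has 31 days (50 left).
April has 30 days (20 left).
20 days into May → May 20, 2067.

May 20, 2067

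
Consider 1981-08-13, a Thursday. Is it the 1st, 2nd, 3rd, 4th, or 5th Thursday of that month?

Day 13 falls in week ⌈13/7⌉ of the month.
Days 1–7 hold the 1st Thursday, 8–14 the 2nd, 15–21 the 3rd, 22–28 the 4th, 29–31 the 5th.
13 is in the range for the 2nd.

2nd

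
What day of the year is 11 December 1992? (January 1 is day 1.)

Days in months before December: 31 + 29 + 31 + 30 + 31 + 30 + 31 + 31 + 30 + 31 + 30 = 335.
Plus 11 days into December → day 346.

346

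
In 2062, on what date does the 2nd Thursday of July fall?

2062-07-13

July 2062 begins on a Saturday, so the first Thursday is July 6 (5 days later).
The 2nd Thursday is 1 weeks later: 6 + 7 = 13.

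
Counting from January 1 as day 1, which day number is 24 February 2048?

Days in months before February: 31 = 31.
Plus 24 days into February → day 55.

55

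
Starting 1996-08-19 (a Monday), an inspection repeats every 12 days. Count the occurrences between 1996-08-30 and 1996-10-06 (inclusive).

4

Occurrences land 12·i days after 1996-08-19 for i = 0, 1, 2, …
1996-08-30 is 11 days after the start; 11 ÷ 12 = 0 remainder 11; since the remainder is 11, round up to i = 1. First occurrence in the window: #2 on 1996-08-31 (1×12 = 12 days in).
1996-10-06 is 48 days after the start; 48 ÷ 12 = 4 remainder 0. Last occurrence in the window: #5 on 1996-10-06.
Occurrences #2 through #5: 4 in total.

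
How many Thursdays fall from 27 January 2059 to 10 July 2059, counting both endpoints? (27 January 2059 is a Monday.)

24

27 January 2059 is a Monday; the first Thursday on or after it is 30 January 2059 (3 days later).
From 30 January 2059 to 10 July 2059: 1 + 28 + 31 + 30 + 31 + 30 + 10 = 161 days (rest of January, February, March, April, May, June, July).
161 ÷ 7 = 23 full weeks with remainder 0, so 23 more Thursdays after the first → 24.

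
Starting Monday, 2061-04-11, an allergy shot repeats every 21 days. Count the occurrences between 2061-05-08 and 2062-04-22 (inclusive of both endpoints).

16

Occurrences land 21·i days after 2061-04-11 for i = 0, 1, 2, …
2061-05-08 is 27 days after the start; 27 ÷ 21 = 1 remainder 6; since the remainder is 6, round up to i = 2. First occurrence in the window: #3 on 2061-05-23 (2×21 = 42 days in).
2062-04-22 is 376 days after the start; 376 ÷ 21 = 17 remainder 19. Last occurrence in the window: #18 on 2062-04-03.
Occurrences #3 through #18: 16 in total.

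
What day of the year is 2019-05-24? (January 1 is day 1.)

Days in months before May: 31 + 28 + 31 + 30 = 120.
Plus 24 days into May → day 144.

144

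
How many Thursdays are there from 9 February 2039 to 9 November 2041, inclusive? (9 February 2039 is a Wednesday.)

144

9 February 2039 is a Wednesday; the first Thursday on or after it is 10 February 2039 (1 day later).
From 10 February 2039 to 9 November 2041: 324 + 366 + 313 = 1003 days (rest of 2039, 2040, to 9 November 2041 in 2041).
1003 ÷ 7 = 143 full weeks with remainder 2, so 143 more Thursdays after the first → 144.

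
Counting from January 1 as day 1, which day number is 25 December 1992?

Days in months before December: 31 + 29 + 31 + 30 + 31 + 30 + 31 + 31 + 30 + 31 + 30 = 335.
Plus 25 days into December → day 360.

360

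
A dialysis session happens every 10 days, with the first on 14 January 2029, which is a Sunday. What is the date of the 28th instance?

11 October 2029

The 28th occurrence is 27 intervals after the first: 27 × 10 = 270 days after 14 January 2029.
January has 31 days — 17 days to the end of January leaves 253.
February has 28 days (225 left).
March has 31 days (194 left).
April has 30 days (164 left).
May has 31 days (133 left).
June has 30 days (103 left).
July has 31 days (72 left).
August has 31 days (41 left).
September has 30 days (11 left).
11 days into October → 11 October 2029.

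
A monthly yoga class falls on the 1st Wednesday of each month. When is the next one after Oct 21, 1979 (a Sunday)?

Nov 7, 1979

Oct 1979 starts on a Monday, so its 1st Wednesday is Oct 3, 1979 (2 days in).
That is not after Oct 21, 1979, so look at Nov 1979.
Nov 1979 starts on a Thursday, so its 1st Wednesday is Nov 7, 1979 (6 days in).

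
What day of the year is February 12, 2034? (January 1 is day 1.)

43

Days in months before February: 31 = 31.
Plus 12 days into February → day 43.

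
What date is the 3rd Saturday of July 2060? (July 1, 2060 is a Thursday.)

July 2060 begins on a Thursday, so the first Saturday is July 3 (2 days later).
The 3rd Saturday is 2 weeks later: 3 + 14 = 17.

2060-07-17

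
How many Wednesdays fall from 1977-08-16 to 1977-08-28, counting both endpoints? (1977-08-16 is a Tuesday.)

1977-08-16 is a Tuesday; the first Wednesday on or after it is 1977-08-17 (1 day later).
From 1977-08-17 to 1977-08-28 is 28 − 17 = 11 days.
11 ÷ 7 = 1 full weeks with remainder 4, so 1 more Wednesdays after the first → 2.

2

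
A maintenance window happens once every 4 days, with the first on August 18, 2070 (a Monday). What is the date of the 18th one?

The 18th occurrence is 17 intervals after the first: 17 × 4 = 68 days after August 18, 2070.
August has 31 days — 13 days to the end of August leaves 55.
September has 30 days (25 left).
25 days into October → October 25, 2070.

October 25, 2070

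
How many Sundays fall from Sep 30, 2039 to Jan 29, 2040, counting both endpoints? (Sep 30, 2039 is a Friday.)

18

Sep 30, 2039 is a Friday; the first Sunday on or after it is Oct 2, 2039 (2 days later).
From Oct 2, 2039 to Jan 29, 2040: 29 + 30 + 31 + 29 = 119 days (rest of Oct, Nov, Dec, Jan).
119 ÷ 7 = 17 full weeks with remainder 0, so 17 more Sundays after the first → 18.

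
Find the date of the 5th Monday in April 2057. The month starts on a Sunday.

2057-04-30

April 2057 begins on a Sunday, so the first Monday is April 2 (1 day later).
The 5th Monday is 4 weeks later: 2 + 28 = 30.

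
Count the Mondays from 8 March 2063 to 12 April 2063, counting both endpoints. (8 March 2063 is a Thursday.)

5

8 March 2063 is a Thursday; the first Monday on or after it is 12 March 2063 (4 days later).
From 12 March 2063 to 12 April 2063: 19 + 12 = 31 days (rest of March, April).
31 ÷ 7 = 4 full weeks with remainder 3, so 4 more Mondays after the first → 5.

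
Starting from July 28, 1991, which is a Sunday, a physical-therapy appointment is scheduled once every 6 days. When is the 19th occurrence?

The 19th occurrence is 18 intervals after the first: 18 × 6 = 108 days after July 28, 1991.
July has 31 days — 3 days to the end of July leaves 105.
August has 31 days (74 left).
September has 30 days (44 left).
October has 31 days (13 left).
13 days into November → November 13, 1991.

November 13, 1991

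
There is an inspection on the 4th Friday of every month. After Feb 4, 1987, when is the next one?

Feb 1987 starts on a Sunday; its first Friday is the 6th, so the 4th Friday is the 27th — Feb 27, 1987.
Feb 27, 1987 is after Feb 4, 1987, so that is the next one.

Feb 27, 1987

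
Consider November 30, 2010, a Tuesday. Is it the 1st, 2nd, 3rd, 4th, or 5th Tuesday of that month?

5th

Day 30 falls in week ⌈30/7⌉ of the month.
Days 1–7 hold the 1st Tuesday, 8–14 the 2nd, 15–21 the 3rd, 22–28 the 4th, 29–31 the 5th.
30 is in the range for the 5th.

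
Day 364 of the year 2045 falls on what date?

January has 31 days (364 − 31 = 333 remain).
February has 28 days (333 − 28 = 305 remain).
March has 31 days (305 − 31 = 274 remain).
April has 30 days (274 − 30 = 244 remain).
May has 31 days (244 − 31 = 213 remain).
June has 30 days (213 − 30 = 183 remain).
July has 31 days (183 − 31 = 152 remain).
August has 31 days (152 − 31 = 121 remain).
September has 30 days (121 − 30 = 91 remain).
October has 31 days (91 − 31 = 60 remain).
November has 30 days (60 − 30 = 30 remain).
30 into December → December 30.

December 30, 2045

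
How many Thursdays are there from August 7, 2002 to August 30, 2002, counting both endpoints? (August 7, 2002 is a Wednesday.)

4

August 7, 2002 is a Wednesday; the first Thursday on or after it is August 8, 2002 (1 day later).
From August 8, 2002 to August 30, 2002 is 30 − 8 = 22 days.
22 ÷ 7 = 3 full weeks with remainder 1, so 3 more Thursdays after the first → 4.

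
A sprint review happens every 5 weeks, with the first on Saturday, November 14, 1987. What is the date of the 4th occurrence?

The 4th occurrence is 3 intervals after the first: 3 × 35 = 105 days after November 14, 1987.
November has 30 days — 16 days to the end of November leaves 89.
December has 31 days (58 left).
January has 31 days (27 left).
27 days into February → February 27, 1988.

February 27, 1988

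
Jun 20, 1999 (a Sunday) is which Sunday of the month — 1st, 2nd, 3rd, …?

3rd

Day 20 falls in week ⌈20/7⌉ of the month.
Days 1–7 hold the 1st Sunday, 8–14 the 2nd, 15–21 the 3rd, 22–28 the 4th, 29–31 the 5th.
20 is in the range for the 3rd.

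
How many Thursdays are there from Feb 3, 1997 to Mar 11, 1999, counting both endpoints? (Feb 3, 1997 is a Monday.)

110

Feb 3, 1997 is a Monday; the first Thursday on or after it is Feb 6, 1997 (3 days later).
From Feb 6, 1997 to Mar 11, 1999: 328 + 365 + 70 = 763 days (rest of 1997, 1998, to Mar 11, 1999 in 1999).
763 ÷ 7 = 109 full weeks with remainder 0, so 109 more Thursdays after the first → 110.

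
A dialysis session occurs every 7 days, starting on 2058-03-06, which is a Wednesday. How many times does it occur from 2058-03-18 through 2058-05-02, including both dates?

7

Occurrences land 7·i days after 2058-03-06 for i = 0, 1, 2, …
2058-03-18 is 12 days after the start; 12 ÷ 7 = 1 remainder 5; since the remainder is 5, round up to i = 2. First occurrence in the window: #3 on 2058-03-20 (2×7 = 14 days in).
2058-05-02 is 57 days after the start; 57 ÷ 7 = 8 remainder 1. Last occurrence in the window: #9 on 2058-05-01.
Occurrences #3 through #9: 7 in total.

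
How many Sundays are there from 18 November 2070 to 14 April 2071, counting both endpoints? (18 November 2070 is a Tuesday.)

21

18 November 2070 is a Tuesday; the first Sunday on or after it is 23 November 2070 (5 days later).
From 23 November 2070 to 14 April 2071: 7 + 31 + 31 + 28 + 31 + 14 = 142 days (rest of November, December, January, February, March, April).
142 ÷ 7 = 20 full weeks with remainder 2, so 20 more Sundays after the first → 21.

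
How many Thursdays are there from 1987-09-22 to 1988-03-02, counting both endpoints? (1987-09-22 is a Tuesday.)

1987-09-22 is a Tuesday; the first Thursday on or after it is 1987-09-24 (2 days later).
From 1987-09-24 to 1988-03-02: 6 + 31 + 30 + 31 + 31 + 29 + 2 = 160 days (rest of September, October, November, December, January, February, March).
160 ÷ 7 = 22 full weeks with remainder 6, so 22 more Thursdays after the first → 23.

23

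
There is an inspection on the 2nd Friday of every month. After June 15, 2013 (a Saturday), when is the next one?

July 12, 2013

June 2013 starts on a Saturday; its first Friday is the 7th, so the 2nd Friday is the 14th — June 14, 2013.
That is not after June 15, 2013, so look at July 2013.
July 2013 starts on a Monday; its first Friday is the 5th, so the 2nd Friday is the 12th — July 12, 2013.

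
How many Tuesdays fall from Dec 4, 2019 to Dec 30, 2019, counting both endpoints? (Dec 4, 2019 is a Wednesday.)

3

Dec 4, 2019 is a Wednesday; the first Tuesday on or after it is Dec 10, 2019 (6 days later).
From Dec 10, 2019 to Dec 30, 2019 is 30 − 10 = 20 days.
20 ÷ 7 = 2 full weeks with remainder 6, so 2 more Tuesdays after the first → 3.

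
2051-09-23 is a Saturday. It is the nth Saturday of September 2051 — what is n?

4th

Day 23 falls in week ⌈23/7⌉ of the month.
Days 1–7 hold the 1st Saturday, 8–14 the 2nd, 15–21 the 3rd, 22–28 the 4th, 29–31 the 5th.
23 is in the range for the 4th.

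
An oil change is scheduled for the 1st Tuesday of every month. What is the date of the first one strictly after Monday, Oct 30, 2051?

Nov 7, 2051

Oct 2051 starts on a Sunday, so its 1st Tuesday is Oct 3, 2051 (2 days in).
That is not after Oct 30, 2051, so look at Nov 2051.
Nov 2051 starts on a Wednesday, so its 1st Tuesday is Nov 7, 2051 (6 days in).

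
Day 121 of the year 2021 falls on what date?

May 1, 2021

Jan has 31 days (121 − 31 = 90 remain).
Feb has 28 days (90 − 28 = 62 remain).
Mar has 31 days (62 − 31 = 31 remain).
Apr has 30 days (31 − 30 = 1 remain).
1 into May → May 1.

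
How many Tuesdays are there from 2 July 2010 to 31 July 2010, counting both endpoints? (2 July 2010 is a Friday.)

2 July 2010 is a Friday; the first Tuesday on or after it is 6 July 2010 (4 days later).
From 6 July 2010 to 31 July 2010 is 31 − 6 = 25 days.
25 ÷ 7 = 3 full weeks with remainder 4, so 3 more Tuesdays after the first → 4.

4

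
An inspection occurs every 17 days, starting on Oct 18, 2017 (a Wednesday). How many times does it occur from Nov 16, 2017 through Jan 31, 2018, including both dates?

5

Occurrences land 17·i days after Oct 18, 2017 for i = 0, 1, 2, …
Nov 16, 2017 is 29 days after the start; 29 ÷ 17 = 1 remainder 12; since the remainder is 12, round up to i = 2. First occurrence in the window: #3 on Nov 21, 2017 (2×17 = 34 days in).
Jan 31, 2018 is 105 days after the start; 105 ÷ 17 = 6 remainder 3. Last occurrence in the window: #7 on Jan 28, 2018.
Occurrences #3 through #7: 5 in total.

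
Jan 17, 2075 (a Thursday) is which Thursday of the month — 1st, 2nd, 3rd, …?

3rd

Day 17 falls in week ⌈17/7⌉ of the month.
Days 1–7 hold the 1st Thursday, 8–14 the 2nd, 15–21 the 3rd, 22–28 the 4th, 29–31 the 5th.
17 is in the range for the 3rd.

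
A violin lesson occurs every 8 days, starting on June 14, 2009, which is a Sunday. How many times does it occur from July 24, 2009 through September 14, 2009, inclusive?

Occurrences land 8·i days after June 14, 2009 for i = 0, 1, 2, …
July 24, 2009 is 40 days after the start; 40 ÷ 8 = 5 remainder 0. First occurrence in the window: #6 on July 24, 2009 (5×8 = 40 days in).
September 14, 2009 is 92 days after the start; 92 ÷ 8 = 11 remainder 4. Last occurrence in the window: #12 on September 10, 2009.
Occurrences #6 through #12: 7 in total.

7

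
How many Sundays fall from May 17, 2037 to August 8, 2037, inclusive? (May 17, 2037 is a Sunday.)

12

May 17, 2037 is a Sunday; the first Sunday on or after it is May 17, 2037.
From May 17, 2037 to August 8, 2037: 14 + 30 + 31 + 8 = 83 days (rest of May, June, July, August).
83 ÷ 7 = 11 full weeks with remainder 6, so 11 more Sundays after the first → 12.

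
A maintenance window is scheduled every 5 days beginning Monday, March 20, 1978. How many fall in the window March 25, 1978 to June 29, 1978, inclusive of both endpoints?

20

Occurrences land 5·i days after March 20, 1978 for i = 0, 1, 2, …
March 25, 1978 is 5 days after the start; 5 ÷ 5 = 1 remainder 0. First occurrence in the window: #2 on March 25, 1978 (1×5 = 5 days in).
June 29, 1978 is 101 days after the start; 101 ÷ 5 = 20 remainder 1. Last occurrence in the window: #21 on June 28, 1978.
Occurrences #2 through #21: 20 in total.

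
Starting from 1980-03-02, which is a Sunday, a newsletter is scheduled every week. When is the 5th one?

1980-03-30

The 5th occurrence is 4 intervals after the first: 4 × 7 = 28 days after 1980-03-02.
28 days later is 1980-03-30.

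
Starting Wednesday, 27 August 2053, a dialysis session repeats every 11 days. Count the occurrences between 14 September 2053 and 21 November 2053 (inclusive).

6

Occurrences land 11·i days after 27 August 2053 for i = 0, 1, 2, …
14 September 2053 is 18 days after the start; 18 ÷ 11 = 1 remainder 7; since the remainder is 7, round up to i = 2. First occurrence in the window: #3 on 18 September 2053 (2×11 = 22 days in).
21 November 2053 is 86 days after the start; 86 ÷ 11 = 7 remainder 9. Last occurrence in the window: #8 on 12 November 2053.
Occurrences #3 through #8: 6 in total.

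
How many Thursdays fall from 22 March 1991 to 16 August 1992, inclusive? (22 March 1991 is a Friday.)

73

22 March 1991 is a Friday; the first Thursday on or after it is 28 March 1991 (6 days later).
From 28 March 1991 to 16 August 1992: 278 + 229 = 507 days (rest of 1991, to 16 August 1992 in 1992).
507 ÷ 7 = 72 full weeks with remainder 3, so 72 more Thursdays after the first → 73.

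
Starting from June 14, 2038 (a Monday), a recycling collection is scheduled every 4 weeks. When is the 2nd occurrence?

July 12, 2038

The 2nd occurrence is 1 interval after the first: 1 × 28 = 28 days after June 14, 2038.
June has 30 days — 16 days to the end of June leaves 12.
12 days into July → July 12, 2038.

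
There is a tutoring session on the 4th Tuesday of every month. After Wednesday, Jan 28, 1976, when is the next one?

Jan 1976 starts on a Thursday; its first Tuesday is the 6th, so the 4th Tuesday is the 27th — Jan 27, 1976.
That is not after Jan 28, 1976, so look at Feb 1976.
Feb 1976 starts on a Sunday; its first Tuesday is the 3rd, so the 4th Tuesday is the 24th — Feb 24, 1976.

Feb 24, 1976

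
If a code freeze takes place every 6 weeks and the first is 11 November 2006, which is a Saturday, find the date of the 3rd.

The 3rd occurrence is 2 intervals after the first: 2 × 42 = 84 days after 11 November 2006.
November has 30 days — 19 days to the end of November leaves 65.
December has 31 days (34 left).
January has 31 days (3 left).
3 days into February → 3 February 2007.

3 February 2007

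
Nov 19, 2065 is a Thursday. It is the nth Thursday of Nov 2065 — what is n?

Day 19 falls in week ⌈19/7⌉ of the month.
Days 1–7 hold the 1st Thursday, 8–14 the 2nd, 15–21 the 3rd, 22–28 the 4th, 29–31 the 5th.
19 is in the range for the 3rd.

3rd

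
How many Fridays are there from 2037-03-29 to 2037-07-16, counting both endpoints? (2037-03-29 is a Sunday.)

2037-03-29 is a Sunday; the first Friday on or after it is 2037-04-03 (5 days later).
From 2037-04-03 to 2037-07-16: 27 + 31 + 30 + 16 = 104 days (rest of April, May, June, July).
104 ÷ 7 = 14 full weeks with remainder 6, so 14 more Fridays after the first → 15.

15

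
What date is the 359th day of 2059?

January has 31 days (359 − 31 = 328 remain).
February has 28 days (328 − 28 = 300 remain).
March has 31 days (300 − 31 = 269 remain).
April has 30 days (269 − 30 = 239 remain).
May has 31 days (239 − 31 = 208 remain).
June has 30 days (208 − 30 = 178 remain).
July has 31 days (178 − 31 = 147 remain).
August has 31 days (147 − 31 = 116 remain).
September has 30 days (116 − 30 = 86 remain).
October has 31 days (86 − 31 = 55 remain).
November has 30 days (55 − 30 = 25 remain).
25 into December → December 25.

December 25, 2059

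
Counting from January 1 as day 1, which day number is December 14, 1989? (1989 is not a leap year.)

348

Days in months before December: 31 + 28 + 31 + 30 + 31 + 30 + 31 + 31 + 30 + 31 + 30 = 334.
Plus 14 days into December → day 348.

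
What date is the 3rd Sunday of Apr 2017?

Apr 2017 begins on a Saturday, so the first Sunday is Apr 2 (1 day later).
The 3rd Sunday is 2 weeks later: 2 + 14 = 16.

Apr 16, 2017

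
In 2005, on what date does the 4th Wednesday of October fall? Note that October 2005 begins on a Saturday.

October 26, 2005

October 2005 begins on a Saturday, so the first Wednesday is October 5 (4 days later).
The 4th Wednesday is 3 weeks later: 5 + 21 = 26.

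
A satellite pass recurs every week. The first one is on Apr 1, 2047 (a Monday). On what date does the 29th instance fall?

The 29th occurrence is 28 intervals after the first: 28 × 7 = 196 days after Apr 1, 2047.
Apr has 30 days — 29 days to the end of Apr leaves 167.
May has 31 days (136 left).
Jun has 30 days (106 left).
Jul has 31 days (75 left).
Aug has 31 days (44 left).
Sep has 30 days (14 left).
14 days into Oct → Oct 14, 2047.

Oct 14, 2047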